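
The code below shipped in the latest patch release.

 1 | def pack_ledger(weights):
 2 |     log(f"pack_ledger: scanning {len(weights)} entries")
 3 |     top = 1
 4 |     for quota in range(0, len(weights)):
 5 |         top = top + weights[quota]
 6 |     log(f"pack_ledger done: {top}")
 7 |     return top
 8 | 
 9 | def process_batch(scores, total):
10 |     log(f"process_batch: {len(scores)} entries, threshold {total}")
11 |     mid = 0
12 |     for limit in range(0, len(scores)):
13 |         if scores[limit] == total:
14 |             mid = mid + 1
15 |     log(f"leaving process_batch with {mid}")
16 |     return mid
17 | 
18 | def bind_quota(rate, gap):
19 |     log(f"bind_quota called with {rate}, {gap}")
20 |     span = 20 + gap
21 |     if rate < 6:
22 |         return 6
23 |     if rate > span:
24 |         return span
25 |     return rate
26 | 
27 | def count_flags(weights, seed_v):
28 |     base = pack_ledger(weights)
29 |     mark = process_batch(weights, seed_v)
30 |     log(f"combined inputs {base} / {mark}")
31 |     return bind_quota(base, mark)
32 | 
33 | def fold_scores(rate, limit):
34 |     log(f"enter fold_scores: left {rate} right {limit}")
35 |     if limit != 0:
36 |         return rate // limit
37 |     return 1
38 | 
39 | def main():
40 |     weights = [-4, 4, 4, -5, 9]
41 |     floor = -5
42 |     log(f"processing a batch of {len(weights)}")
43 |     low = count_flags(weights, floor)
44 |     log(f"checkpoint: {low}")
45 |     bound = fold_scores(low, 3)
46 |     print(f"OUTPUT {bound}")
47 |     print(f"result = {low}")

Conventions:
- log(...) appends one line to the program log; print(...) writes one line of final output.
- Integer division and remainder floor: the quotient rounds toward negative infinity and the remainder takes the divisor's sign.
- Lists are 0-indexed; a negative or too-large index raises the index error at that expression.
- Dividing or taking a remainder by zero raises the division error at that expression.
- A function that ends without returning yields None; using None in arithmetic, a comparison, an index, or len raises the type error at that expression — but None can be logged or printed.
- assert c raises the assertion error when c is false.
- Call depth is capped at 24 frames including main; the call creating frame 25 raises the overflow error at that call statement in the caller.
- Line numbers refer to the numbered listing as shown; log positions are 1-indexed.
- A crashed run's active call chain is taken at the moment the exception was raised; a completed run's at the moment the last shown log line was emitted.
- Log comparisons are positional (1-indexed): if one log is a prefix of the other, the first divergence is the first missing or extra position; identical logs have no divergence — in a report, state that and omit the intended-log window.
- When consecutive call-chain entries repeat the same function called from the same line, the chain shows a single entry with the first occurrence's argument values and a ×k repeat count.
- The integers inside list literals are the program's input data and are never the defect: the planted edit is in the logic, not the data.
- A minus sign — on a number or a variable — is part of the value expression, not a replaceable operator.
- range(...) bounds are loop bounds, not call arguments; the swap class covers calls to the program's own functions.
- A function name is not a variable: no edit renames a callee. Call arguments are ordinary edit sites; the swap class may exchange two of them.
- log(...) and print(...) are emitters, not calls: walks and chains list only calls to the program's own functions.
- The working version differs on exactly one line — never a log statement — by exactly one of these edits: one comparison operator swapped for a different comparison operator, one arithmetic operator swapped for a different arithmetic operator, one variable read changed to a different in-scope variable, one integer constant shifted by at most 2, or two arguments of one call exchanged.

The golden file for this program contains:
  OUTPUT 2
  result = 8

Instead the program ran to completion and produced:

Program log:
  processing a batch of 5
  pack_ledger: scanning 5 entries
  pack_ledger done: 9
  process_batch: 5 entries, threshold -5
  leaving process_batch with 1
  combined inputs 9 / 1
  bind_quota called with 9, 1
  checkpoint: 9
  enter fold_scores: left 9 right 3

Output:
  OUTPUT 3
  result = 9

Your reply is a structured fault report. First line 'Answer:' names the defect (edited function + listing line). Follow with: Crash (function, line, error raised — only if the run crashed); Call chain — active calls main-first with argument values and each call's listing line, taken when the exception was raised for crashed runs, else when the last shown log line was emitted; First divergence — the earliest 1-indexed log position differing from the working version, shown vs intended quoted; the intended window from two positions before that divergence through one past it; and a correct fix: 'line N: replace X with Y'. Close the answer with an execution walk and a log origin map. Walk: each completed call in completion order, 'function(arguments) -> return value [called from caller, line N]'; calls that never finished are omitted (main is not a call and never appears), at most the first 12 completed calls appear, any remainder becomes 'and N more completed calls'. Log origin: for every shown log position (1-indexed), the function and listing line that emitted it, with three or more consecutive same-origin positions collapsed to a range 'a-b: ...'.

Answer: the defect is in pack_ledger at line 3.
Key fact: Everything matches until log position 3, which reads 'pack_ledger done: 9' in place of 'pack_ledger done: 8'.
Call chain: main -> fold_scores(9, 3) (called at line 45).
First divergence: position 3; shown 'pack_ledger done: 9' vs intended 'pack_ledger done: 8'.
Intended log window:
  1: processing a batch of 5
  2: pack_ledger: scanning 5 entries
  3: pack_ledger done: 8
  4: process_batch: 5 entries, threshold -5
Execution walk:
  pack_ledger([-4, 4, 4, -5, 9]) -> 9  [called from count_flags, line 28]
  process_batch([-4, 4, 4, -5, 9], -5) -> 1  [called from count_flags, line 29]
  bind_quota(9, 1) -> 9  [called from count_flags, line 31]
  count_flags([-4, 4, 4, -5, 9], -5) -> 9  [called from main, line 43]
  fold_scores(9, 3) -> 3  [called from main, line 45]
Log origin:
  1: emitted by main (line 42)
  2: emitted by pack_ledger (line 2)
  3: emitted by pack_ledger (line 6)
  4: emitted by process_batch (line 10)
  5: emitted by process_batch (line 15)
  6: emitted by count_flags (line 30)
  7: emitted by bind_quota (line 19)
  8: emitted by main (line 44)
  9: emitted by fold_scores (line 34)
A correct fix: line 3: replace `1` with `0`.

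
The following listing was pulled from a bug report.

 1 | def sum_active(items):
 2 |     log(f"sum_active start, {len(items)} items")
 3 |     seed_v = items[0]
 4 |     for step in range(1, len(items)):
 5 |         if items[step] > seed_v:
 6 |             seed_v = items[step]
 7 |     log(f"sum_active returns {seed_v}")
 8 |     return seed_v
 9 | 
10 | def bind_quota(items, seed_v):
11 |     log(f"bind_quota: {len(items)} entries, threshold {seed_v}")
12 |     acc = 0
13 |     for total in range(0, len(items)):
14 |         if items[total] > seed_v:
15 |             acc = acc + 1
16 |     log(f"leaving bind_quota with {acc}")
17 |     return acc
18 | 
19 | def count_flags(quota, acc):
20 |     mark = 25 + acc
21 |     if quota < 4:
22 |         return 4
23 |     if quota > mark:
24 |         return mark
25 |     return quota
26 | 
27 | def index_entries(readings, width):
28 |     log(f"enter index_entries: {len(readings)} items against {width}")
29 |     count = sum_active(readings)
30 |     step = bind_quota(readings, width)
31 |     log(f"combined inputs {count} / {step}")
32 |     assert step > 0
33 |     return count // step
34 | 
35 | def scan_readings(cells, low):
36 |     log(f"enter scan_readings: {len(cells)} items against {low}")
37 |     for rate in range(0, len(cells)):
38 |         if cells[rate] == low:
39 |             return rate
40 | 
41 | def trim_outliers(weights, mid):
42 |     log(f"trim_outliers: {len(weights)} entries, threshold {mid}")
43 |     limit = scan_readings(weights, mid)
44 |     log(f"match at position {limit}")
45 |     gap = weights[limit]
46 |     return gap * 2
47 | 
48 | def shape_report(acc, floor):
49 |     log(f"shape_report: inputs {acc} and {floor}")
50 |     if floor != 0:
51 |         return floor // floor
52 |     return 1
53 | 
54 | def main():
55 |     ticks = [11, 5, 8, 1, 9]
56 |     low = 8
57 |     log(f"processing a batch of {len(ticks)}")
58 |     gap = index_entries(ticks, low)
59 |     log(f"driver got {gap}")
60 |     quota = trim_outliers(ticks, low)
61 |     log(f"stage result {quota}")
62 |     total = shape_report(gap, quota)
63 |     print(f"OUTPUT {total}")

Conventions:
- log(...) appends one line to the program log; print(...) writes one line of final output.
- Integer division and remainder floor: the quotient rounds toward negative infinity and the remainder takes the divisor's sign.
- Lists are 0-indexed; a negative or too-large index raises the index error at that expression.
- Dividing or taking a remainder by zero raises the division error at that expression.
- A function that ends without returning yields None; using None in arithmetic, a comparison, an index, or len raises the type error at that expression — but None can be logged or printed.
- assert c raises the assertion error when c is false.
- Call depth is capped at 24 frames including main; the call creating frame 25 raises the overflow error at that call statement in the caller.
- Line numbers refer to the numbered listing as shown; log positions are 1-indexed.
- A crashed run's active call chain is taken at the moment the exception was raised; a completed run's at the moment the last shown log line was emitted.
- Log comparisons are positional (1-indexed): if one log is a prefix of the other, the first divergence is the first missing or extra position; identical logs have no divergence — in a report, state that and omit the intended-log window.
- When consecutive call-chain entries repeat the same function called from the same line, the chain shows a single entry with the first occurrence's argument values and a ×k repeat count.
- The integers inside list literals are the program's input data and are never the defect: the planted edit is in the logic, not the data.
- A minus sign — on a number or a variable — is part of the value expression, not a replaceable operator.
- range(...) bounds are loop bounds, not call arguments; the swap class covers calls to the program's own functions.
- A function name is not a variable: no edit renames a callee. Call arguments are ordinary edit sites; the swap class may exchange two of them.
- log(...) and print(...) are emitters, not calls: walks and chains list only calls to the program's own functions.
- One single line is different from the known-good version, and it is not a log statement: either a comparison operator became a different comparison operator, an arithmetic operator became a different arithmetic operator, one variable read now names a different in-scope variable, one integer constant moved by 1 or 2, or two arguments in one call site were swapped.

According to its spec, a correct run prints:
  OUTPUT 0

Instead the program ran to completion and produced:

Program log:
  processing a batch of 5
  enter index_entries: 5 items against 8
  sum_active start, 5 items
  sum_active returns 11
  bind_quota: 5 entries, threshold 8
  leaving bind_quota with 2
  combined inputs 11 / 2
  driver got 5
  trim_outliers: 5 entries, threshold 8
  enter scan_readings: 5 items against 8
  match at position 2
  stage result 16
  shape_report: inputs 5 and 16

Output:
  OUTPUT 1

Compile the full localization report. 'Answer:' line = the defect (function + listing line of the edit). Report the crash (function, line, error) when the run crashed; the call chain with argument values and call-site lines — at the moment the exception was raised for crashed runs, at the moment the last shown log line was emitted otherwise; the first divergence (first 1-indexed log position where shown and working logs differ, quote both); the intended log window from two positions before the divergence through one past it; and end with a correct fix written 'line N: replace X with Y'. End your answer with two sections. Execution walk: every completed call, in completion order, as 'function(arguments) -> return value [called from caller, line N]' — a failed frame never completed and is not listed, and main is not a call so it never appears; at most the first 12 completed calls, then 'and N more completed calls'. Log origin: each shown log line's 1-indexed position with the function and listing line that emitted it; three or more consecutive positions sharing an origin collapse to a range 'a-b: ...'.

Answer: the defect is in shape_report at line 51.
Core observation: The two runs log identically and part ways only at the printed values.
Call chain: main -> shape_report(5, 16) (called at line 62).
First divergence: none — the logs agree in full.
Execution walk:
  sum_active([11, 5, 8, 1, 9]) -> 11  [called from index_entries, line 29]
  bind_quota([11, 5, 8, 1, 9], 8) -> 2  [called from index_entries, line 30]
  index_entries([11, 5, 8, 1, 9], 8) -> 5  [called from main, line 58]
  scan_readings([11, 5, 8, 1, 9], 8) -> 2  [called from trim_outliers, line 43]
  trim_outliers([11, 5, 8, 1, 9], 8) -> 16  [called from main, line 60]
  shape_report(5, 16) -> 1  [called from main, line 62]
Origin of each log line:
  1: from main, line 57
  2: from index_entries, line 28
  3: from sum_active, line 2
  4: from sum_active, line 7
  5: from bind_quota, line 11
  6: from bind_quota, line 16
  7: from index_entries, line 31
  8: from main, line 59
  9: from trim_outliers, line 42
  10: from scan_readings, line 36
  11: from trim_outliers, line 44
  12: from main, line 61
  13: from shape_report, line 49
A correct fix: line 51: replace `floor // floor` with `acc // floor`.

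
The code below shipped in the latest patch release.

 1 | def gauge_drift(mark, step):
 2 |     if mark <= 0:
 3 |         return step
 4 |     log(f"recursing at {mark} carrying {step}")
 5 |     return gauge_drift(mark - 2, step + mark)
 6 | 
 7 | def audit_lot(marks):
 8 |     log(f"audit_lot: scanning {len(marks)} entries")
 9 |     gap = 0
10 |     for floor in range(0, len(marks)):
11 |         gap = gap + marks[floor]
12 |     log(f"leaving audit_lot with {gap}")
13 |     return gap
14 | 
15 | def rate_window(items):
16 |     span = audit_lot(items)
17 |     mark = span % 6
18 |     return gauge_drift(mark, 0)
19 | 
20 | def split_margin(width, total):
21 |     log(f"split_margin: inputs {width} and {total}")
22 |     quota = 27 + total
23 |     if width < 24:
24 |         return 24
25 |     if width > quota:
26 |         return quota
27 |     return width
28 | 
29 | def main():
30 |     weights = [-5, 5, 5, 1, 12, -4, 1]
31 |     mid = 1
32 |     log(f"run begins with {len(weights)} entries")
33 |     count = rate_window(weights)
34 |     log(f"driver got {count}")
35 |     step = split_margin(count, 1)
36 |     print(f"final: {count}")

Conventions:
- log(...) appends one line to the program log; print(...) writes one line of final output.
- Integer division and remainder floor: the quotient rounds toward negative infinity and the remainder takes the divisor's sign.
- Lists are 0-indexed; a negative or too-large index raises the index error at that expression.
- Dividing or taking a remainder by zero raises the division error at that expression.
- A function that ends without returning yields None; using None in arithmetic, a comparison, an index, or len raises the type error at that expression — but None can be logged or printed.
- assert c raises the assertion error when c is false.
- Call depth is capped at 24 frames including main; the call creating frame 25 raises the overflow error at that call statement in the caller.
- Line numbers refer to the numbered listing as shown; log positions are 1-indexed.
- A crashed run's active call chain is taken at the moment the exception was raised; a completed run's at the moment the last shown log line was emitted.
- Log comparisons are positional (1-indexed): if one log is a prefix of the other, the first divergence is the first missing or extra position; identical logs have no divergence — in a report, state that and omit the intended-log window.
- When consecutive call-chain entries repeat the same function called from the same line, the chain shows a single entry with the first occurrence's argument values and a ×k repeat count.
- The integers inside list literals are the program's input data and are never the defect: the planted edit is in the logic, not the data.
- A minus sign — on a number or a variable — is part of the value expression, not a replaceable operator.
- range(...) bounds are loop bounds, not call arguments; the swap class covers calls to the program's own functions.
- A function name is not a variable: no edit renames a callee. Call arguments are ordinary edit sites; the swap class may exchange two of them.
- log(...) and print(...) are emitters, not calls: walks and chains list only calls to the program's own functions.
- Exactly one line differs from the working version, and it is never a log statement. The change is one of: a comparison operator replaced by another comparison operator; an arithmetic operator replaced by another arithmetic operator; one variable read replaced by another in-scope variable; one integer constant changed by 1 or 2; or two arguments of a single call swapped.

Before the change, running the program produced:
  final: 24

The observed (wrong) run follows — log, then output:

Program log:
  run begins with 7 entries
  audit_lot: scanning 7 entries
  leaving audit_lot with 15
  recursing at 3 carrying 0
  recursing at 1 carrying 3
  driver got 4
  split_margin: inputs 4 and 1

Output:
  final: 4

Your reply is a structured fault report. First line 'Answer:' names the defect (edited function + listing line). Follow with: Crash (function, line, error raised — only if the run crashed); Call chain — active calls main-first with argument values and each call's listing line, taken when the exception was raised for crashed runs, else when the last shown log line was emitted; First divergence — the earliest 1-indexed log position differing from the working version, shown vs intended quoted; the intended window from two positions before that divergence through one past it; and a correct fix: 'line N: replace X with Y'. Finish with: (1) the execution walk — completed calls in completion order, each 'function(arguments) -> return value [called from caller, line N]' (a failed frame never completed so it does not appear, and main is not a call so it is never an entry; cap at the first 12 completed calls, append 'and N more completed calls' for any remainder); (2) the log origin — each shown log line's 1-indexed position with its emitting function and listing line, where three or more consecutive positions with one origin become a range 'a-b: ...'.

Answer: the defect is in main at line 36.
Key fact: The two runs log identically and part ways only at the printed values.
Call chain: main -> split_margin(4, 1) (called at line 35).
First divergence: none (the log streams are identical).
Execution walk:
  audit_lot([-5, 5, 5, 1, 12, -4, 1]) -> 15  [called from rate_window, line 16]
  gauge_drift(-1, 4) -> 4  [called from gauge_drift, line 5]
  gauge_drift(1, 3) -> 4  [called from gauge_drift, line 5]
  gauge_drift(3, 0) -> 4  [called from rate_window, line 18]
  rate_window([-5, 5, 5, 1, 12, -4, 1]) -> 4  [called from main, line 33]
  split_margin(4, 1) -> 24  [called from main, line 35]
Log origins:
  1: logged in main at line 32
  2: logged in audit_lot at line 8
  3: logged in audit_lot at line 12
  4: logged in gauge_drift at line 4
  5: logged in gauge_drift at line 4
  6: logged in main at line 34
  7: logged in split_margin at line 21
A correct fix: line 36: replace `count` with `step`.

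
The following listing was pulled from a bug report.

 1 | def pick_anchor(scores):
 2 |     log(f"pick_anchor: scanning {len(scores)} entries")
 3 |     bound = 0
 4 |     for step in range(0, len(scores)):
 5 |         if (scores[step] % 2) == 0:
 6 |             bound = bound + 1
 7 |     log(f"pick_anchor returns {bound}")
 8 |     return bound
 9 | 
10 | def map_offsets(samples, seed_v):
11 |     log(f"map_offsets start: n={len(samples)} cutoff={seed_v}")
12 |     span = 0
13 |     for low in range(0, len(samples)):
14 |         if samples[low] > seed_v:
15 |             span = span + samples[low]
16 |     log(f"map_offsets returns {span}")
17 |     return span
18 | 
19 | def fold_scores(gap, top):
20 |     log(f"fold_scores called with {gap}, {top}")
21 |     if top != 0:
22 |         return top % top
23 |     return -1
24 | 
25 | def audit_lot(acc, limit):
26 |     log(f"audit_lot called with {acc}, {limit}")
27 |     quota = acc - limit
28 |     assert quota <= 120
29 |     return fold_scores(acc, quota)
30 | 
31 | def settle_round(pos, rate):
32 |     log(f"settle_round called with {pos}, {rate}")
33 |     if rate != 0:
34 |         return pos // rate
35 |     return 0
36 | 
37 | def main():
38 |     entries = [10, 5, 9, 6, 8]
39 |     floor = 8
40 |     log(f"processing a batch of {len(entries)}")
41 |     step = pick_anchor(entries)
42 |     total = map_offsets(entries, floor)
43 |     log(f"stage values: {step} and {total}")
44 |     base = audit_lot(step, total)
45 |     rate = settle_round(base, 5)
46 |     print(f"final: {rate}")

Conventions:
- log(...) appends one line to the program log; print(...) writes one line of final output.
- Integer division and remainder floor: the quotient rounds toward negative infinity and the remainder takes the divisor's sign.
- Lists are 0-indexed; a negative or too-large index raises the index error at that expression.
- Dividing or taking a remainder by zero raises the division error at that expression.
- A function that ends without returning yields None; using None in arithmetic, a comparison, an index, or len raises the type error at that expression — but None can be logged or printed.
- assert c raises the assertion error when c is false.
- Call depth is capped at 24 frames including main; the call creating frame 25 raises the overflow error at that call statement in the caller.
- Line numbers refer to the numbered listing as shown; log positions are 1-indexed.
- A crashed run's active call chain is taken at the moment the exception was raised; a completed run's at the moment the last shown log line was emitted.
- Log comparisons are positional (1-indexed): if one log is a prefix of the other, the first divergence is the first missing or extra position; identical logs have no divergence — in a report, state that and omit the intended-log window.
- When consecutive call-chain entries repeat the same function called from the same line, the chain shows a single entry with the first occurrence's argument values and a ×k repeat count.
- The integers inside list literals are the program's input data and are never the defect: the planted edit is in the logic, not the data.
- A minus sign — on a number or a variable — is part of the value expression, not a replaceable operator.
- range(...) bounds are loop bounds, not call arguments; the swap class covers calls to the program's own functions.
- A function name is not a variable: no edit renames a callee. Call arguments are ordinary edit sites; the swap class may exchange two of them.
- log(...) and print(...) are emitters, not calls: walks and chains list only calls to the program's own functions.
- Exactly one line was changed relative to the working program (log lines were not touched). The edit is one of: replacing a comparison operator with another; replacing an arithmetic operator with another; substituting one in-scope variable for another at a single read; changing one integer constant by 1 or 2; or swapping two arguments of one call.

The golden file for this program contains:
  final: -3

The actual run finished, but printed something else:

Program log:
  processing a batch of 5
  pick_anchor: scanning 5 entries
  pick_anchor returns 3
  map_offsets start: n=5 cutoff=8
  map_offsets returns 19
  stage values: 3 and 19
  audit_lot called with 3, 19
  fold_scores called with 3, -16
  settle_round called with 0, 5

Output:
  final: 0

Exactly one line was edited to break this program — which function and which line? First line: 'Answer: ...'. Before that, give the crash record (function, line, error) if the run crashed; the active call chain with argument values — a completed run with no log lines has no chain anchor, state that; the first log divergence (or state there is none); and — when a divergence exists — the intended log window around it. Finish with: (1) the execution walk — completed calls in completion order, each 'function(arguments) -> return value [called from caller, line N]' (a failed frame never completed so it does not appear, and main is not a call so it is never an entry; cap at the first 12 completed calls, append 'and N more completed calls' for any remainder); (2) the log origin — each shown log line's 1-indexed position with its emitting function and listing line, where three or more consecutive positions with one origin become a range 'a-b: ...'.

Answer: the defect is in fold_scores at line 22.
Key observation: The earliest visible damage is log position 9 — 'settle_round called with 0, 5' rather than the intended 'settle_round called with -13, 5'.
Call chain: main -> settle_round(0, 5) (called at line 45).
First divergence: position 9 — shown 'settle_round called with 0, 5', intended 'settle_round called with -13, 5'.
Intended log window:
  7: audit_lot called with 3, 19
  8: fold_scores called with 3, -16
  9: settle_round called with -13, 5
Execution walk:
  pick_anchor([10, 5, 9, 6, 8]) -> 3  [called from main, line 41]
  map_offsets([10, 5, 9, 6, 8], 8) -> 19  [called from main, line 42]
  fold_scores(3, -16) -> 0  [called from audit_lot, line 29]
  audit_lot(3, 19) -> 0  [called from main, line 44]
  settle_round(0, 5) -> 0  [called from main, line 45]
Log line origins:
  1: logged in main at line 40
  2: logged in pick_anchor at line 2
  3: logged in pick_anchor at line 7
  4: logged in map_offsets at line 11
  5: logged in map_offsets at line 16
  6: logged in main at line 43
  7: logged in audit_lot at line 26
  8: logged in fold_scores at line 20
  9: logged in settle_round at line 32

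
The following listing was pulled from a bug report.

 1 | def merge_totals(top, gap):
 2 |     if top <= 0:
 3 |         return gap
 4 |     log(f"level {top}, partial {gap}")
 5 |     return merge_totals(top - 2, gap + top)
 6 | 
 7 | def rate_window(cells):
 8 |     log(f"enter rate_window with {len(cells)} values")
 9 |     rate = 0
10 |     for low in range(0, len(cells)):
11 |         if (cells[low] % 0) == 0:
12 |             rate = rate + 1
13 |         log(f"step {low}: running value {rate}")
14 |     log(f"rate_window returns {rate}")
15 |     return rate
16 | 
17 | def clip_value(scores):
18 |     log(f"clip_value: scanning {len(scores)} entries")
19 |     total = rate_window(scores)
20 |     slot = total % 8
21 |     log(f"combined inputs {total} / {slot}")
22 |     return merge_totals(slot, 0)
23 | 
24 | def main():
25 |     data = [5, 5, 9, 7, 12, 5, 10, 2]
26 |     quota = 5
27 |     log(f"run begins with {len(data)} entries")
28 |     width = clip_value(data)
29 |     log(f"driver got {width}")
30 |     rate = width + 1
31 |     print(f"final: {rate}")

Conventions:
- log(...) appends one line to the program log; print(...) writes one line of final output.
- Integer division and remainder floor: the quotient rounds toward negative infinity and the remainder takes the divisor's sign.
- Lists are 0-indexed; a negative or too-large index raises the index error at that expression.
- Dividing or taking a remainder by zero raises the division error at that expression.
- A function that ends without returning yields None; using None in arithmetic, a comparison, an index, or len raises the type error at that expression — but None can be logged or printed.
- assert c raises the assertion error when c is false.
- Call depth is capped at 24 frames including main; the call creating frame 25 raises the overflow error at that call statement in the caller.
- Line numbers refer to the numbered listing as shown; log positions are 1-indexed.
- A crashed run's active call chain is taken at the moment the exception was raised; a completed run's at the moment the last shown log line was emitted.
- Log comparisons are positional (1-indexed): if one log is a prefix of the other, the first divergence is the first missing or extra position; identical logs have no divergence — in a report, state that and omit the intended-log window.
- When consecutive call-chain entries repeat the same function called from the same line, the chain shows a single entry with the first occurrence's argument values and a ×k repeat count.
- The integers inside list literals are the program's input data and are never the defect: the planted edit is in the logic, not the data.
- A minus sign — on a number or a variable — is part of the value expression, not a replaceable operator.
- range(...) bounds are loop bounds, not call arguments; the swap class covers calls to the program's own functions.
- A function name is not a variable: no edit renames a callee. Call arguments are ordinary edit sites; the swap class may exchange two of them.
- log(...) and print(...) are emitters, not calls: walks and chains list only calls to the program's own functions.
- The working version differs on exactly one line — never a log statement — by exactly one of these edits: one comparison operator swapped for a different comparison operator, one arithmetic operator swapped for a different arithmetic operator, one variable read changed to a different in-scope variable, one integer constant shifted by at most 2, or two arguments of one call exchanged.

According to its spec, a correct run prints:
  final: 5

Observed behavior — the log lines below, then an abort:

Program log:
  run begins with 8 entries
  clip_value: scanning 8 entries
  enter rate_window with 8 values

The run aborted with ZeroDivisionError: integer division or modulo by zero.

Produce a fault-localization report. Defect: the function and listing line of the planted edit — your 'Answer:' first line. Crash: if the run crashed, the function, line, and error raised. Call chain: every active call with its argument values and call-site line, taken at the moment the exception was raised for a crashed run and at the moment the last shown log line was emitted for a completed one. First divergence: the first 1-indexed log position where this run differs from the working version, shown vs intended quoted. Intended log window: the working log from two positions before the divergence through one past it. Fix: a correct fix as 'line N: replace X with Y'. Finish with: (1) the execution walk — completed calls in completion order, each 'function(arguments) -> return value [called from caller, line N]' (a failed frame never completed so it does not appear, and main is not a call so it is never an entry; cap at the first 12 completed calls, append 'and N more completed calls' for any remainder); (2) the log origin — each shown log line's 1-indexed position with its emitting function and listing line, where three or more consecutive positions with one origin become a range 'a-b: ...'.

Answer: the defect is in rate_window at line 11.
Key fact: A complete run would log 'step 0: running value 0' next, but this one stopped at 3 lines.
Crash: rate_window, line 11, ZeroDivisionError.
Call chain: main -> clip_value([5, 5, 9, 7, 12, 5, 10, 2]) (called at line 28) -> rate_window([5, 5, 9, 7, 12, 5, 10, 2]) (called at line 19).
First divergence: position 4; the shown log stops at 3 lines while the working version next logs 'step 0: running value 0'.
Intended log window:
  2: clip_value: scanning 8 entries
  3: enter rate_window with 8 values
  4: step 0: running value 0
  5: step 1: running value 0
Execution walk:
  (no call completed)
Log line origins:
  1: logged in main at line 27
  2: logged in clip_value at line 18
  3: logged in rate_window at line 8
A correct fix: line 11: replace `cells[low] % 0` with `cells[low] % 2`.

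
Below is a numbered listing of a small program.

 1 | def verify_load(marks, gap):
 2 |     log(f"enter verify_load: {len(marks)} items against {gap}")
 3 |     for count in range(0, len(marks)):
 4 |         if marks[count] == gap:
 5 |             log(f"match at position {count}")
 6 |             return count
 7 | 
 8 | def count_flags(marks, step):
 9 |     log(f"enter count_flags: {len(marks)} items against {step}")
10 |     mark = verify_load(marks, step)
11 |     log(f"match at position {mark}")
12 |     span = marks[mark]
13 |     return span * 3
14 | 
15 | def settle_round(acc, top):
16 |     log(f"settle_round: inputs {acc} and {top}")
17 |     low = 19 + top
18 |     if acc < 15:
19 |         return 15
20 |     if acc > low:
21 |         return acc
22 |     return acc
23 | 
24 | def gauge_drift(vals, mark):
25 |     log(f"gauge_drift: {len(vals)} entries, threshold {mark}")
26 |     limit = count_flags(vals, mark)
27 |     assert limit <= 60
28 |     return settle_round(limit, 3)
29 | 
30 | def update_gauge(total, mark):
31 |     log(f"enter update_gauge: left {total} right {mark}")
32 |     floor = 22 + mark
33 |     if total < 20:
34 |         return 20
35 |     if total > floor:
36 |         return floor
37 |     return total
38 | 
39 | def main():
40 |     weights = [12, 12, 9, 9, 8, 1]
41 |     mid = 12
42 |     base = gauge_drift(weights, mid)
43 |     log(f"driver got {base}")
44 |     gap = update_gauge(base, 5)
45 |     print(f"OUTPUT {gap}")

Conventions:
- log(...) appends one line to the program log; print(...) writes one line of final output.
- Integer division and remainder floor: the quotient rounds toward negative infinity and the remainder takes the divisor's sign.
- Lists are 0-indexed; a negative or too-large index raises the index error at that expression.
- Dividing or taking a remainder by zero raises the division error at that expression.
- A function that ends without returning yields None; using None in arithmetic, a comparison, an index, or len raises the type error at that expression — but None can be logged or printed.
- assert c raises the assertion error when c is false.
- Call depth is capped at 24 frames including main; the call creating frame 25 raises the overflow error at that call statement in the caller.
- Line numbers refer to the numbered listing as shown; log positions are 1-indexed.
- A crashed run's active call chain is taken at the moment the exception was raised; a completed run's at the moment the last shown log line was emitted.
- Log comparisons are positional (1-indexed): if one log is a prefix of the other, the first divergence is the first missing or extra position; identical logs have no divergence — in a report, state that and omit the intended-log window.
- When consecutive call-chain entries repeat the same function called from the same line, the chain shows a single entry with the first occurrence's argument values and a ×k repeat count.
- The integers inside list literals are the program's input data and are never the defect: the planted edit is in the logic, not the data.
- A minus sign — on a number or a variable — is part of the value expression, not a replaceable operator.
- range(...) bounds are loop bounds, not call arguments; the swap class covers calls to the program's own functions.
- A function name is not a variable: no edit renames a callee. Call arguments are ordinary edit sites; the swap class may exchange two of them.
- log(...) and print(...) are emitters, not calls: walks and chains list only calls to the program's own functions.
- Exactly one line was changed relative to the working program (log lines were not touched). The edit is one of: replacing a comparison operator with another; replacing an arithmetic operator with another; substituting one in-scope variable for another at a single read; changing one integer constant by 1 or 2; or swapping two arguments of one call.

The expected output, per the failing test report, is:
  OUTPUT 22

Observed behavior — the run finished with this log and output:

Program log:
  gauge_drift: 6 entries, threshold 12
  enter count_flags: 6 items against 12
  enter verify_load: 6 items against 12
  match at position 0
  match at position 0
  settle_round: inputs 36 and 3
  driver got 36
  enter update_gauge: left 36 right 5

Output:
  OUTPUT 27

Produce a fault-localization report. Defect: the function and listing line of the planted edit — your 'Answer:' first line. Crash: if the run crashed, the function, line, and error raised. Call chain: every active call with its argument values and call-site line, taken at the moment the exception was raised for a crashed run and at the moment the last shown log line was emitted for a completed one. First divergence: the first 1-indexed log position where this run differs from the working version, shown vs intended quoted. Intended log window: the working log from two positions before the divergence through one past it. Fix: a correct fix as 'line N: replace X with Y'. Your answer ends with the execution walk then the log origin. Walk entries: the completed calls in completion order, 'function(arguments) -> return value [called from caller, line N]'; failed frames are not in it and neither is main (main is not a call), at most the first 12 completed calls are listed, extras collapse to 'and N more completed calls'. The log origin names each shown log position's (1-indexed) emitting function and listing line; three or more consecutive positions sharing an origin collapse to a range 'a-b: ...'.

Answer: the defect is in settle_round at line 21.
Key observation: The log first diverges at position 7: the faulty run prints 'driver got 36' where the working version prints 'driver got 22'.
Call chain: main -> update_gauge(36, 5) (called at line 44).
First divergence: position 7 — the shown line 'driver got 36' should read 'driver got 22'.
Intended log window:
  5: match at position 0
  6: settle_round: inputs 36 and 3
  7: driver got 22
  8: enter update_gauge: left 22 right 5
Execution walk:
  verify_load([12, 12, 9, 9, 8, 1], 12) -> 0  [called from count_flags, line 10]
  count_flags([12, 12, 9, 9, 8, 1], 12) -> 36  [called from gauge_drift, line 26]
  settle_round(36, 3) -> 36  [called from gauge_drift, line 28]
  gauge_drift([12, 12, 9, 9, 8, 1], 12) -> 36  [called from main, line 42]
  update_gauge(36, 5) -> 27  [called from main, line 44]
Log origins:
  1: from gauge_drift, line 25
  2: from count_flags, line 9
  3: from verify_load, line 2
  4: from verify_load, line 5
  5: from count_flags, line 11
  6: from settle_round, line 16
  7: from main, line 43
  8: from update_gauge, line 31
A correct fix: line 21: replace `acc` with `low`.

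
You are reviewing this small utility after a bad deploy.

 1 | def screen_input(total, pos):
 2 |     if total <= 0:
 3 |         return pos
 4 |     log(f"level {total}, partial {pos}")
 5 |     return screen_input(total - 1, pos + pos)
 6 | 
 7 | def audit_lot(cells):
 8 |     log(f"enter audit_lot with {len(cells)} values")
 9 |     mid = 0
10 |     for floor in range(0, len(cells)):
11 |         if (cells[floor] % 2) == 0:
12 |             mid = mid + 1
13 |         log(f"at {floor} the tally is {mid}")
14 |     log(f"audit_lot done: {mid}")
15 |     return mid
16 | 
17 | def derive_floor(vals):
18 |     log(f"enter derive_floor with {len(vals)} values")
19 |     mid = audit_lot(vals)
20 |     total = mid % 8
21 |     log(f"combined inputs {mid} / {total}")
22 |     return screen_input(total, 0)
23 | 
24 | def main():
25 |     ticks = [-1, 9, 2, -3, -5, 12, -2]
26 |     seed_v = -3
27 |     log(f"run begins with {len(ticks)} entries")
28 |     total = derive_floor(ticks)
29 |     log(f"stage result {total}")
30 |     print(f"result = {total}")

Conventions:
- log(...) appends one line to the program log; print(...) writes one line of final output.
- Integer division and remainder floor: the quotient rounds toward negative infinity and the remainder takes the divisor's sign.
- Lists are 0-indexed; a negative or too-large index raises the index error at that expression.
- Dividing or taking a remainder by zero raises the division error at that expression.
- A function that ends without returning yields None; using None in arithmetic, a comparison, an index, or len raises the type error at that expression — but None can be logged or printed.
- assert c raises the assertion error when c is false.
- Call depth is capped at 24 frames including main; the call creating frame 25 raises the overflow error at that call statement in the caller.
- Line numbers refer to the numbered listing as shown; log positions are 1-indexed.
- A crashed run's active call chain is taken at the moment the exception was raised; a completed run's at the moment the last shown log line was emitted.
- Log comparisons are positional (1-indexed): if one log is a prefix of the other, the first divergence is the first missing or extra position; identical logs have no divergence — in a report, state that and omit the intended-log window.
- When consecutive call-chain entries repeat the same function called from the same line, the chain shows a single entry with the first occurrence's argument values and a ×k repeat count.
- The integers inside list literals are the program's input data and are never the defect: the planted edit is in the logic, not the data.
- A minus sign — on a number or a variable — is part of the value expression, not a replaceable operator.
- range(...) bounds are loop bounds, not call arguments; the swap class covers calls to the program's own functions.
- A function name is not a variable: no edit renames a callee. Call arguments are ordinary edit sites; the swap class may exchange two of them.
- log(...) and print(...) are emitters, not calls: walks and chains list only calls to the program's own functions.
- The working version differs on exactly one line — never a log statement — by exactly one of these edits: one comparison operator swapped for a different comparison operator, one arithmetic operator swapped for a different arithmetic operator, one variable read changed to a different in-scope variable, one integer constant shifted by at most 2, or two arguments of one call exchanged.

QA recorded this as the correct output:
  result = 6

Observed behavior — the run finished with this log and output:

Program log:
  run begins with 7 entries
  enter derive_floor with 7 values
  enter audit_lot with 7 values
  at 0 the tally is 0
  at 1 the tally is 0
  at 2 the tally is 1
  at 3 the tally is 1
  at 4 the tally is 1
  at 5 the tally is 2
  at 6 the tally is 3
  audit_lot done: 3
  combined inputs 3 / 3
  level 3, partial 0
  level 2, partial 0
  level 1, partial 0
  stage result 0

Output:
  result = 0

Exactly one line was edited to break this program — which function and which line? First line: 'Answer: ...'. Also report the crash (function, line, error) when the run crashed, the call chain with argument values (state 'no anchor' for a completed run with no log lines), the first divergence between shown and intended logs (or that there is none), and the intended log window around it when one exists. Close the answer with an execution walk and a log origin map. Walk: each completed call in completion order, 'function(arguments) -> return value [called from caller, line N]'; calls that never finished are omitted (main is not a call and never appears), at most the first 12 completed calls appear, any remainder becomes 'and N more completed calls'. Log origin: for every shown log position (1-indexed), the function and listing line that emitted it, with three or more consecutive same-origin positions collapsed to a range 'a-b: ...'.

Answer: the defect is in screen_input at line 5.
The tell: The earliest visible damage is log position 14 — 'level 2, partial 0' rather than the intended 'level 2, partial 3'.
Call chain: main.
First divergence: position 14 — shown 'level 2, partial 0', intended 'level 2, partial 3'.
Intended log window:
  12: combined inputs 3 / 3
  13: level 3, partial 0
  14: level 2, partial 3
  15: level 1, partial 5
Execution walk:
  audit_lot([-1, 9, 2, -3, -5, 12, -2]) -> 3  [called from derive_floor, line 19]
  screen_input(0, 0) -> 0  [called from screen_input, line 5]
  screen_input(1, 0) -> 0  [called from screen_input, line 5]
  screen_input(2, 0) -> 0  [called from screen_input, line 5]
  screen_input(3, 0) -> 0  [called from derive_floor, line 22]
  derive_floor([-1, 9, 2, -3, -5, 12, -2]) -> 0  [called from main, line 28]
Log origin:
  1 — main, line 27
  2 — derive_floor, line 18
  3 — audit_lot, line 8
  4-10 — audit_lot, line 13
  11 — audit_lot, line 14
  12 — derive_floor, line 21
  13-15 — screen_input, line 4
  16 — main, line 29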